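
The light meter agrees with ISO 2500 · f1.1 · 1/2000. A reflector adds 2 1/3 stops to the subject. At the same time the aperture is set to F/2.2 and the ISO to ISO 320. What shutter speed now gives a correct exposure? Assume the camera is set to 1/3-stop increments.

Scene light: 2 1/3 stops brighter.
Aperture: f/1.1 → f/1.2 → f/1.4 → f/1.6 → f/1.8 → f/2 → f/2.2 — 2 stops smaller aperture (darker).
ISO: 2500 → 2000 → 1600 → 1250 → 1000 → 800 → 640 → 500 → 400 → 320 — 3 stops lower (darker).
Net so far: 2 2/3 stops darker. Shutter speed: 1/2000 → 1/1600 → 1/1250 → 1/1000 → 1/800 → 1/640 → 1/500 → 1/400 → 1/320.

1/320s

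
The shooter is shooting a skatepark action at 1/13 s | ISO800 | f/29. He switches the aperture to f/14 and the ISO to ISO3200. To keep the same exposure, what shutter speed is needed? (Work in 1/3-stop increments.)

1/200s

Aperture: f/29 → f/25 → f/22 → f/20 → f/18 → f/16 → f/14 — 2 stops larger aperture (brighter).
ISO: 800 → 1000 → 1250 → 1600 → 2000 → 2500 → 3200 — 2 stops raised (brighter).
Net change so far: 4 stops brighter. Offset with the shutter speed: 1/13 → 1/15 → 1/20 → 1/25 → 1/30 → 1/40 → 1/50 → 1/60 → 1/80 → 1/100 → 1/125 → 1/160 → 1/200.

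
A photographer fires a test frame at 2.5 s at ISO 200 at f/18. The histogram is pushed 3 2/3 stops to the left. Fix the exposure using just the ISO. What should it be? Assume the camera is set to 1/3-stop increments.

ISO 2500

Underexposed by 3 2/3 stops → need 3 2/3 stops brighter.
ISO: 200 → 250 → 320 → 400 → 500 → 640 → 800 → 1000 → 1250 → 1600 → 2000 → 2500.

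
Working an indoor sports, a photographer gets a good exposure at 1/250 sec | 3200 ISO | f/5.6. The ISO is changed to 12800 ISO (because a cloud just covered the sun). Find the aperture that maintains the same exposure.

ISO: 3200 → 6400 → 12800 — 2 stops raised (brighter).
Need 2 stops darker from the aperture: f/5.6 → f/8 → f/11.

f/11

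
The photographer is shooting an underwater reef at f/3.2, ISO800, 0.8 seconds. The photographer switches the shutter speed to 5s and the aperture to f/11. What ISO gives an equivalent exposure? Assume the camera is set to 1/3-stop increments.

ISO 1600

Shutter speed: 0.8 → 1 → 1.3 → 1.6 → 2 → 2.5 → 3.2 → 4 → 5 — 2 2/3 stops slower (brighter).
Aperture: f/3.2 → f/3.5 → f/4 → f/4.5 → f/5 → f/5.6 → f/6.3 → f/7.1 → f/8 → f/9 → f/10 → f/11 — 3 2/3 stops stopped down (darker).
Net change so far: 1 stop darker. Offset with the ISO: 800 → 1000 → 1250 → 1600.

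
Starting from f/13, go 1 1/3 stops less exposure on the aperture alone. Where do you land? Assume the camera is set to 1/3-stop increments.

f/20

Aperture: f/13 → f/14 → f/16 → f/18 → f/20 — 1 1/3 stops smaller aperture (darker).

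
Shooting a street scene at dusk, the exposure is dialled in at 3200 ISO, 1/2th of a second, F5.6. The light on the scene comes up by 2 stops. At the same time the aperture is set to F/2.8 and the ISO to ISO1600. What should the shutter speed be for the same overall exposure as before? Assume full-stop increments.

1/15s

Scene light: 2 stops brighter.
Aperture: f/5.6 → f/4 → f/2.8 — 2 stops opened up (brighter).
ISO: 3200 → 1600 — 1 stop dropped (darker).
Net so far: 3 stops brighter. Shutter speed: 1/2 → 1/4 → 1/8 → 1/15.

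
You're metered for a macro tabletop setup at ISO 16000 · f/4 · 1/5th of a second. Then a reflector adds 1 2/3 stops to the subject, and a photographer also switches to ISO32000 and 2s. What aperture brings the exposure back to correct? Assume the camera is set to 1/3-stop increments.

f/32

Scene light: 1 2/3 stops brighter.
ISO: 16000 → 20000 → 25600 → 32000 — 1 stop higher (brighter).
Shutter speed: 1/5 → 1/4 → 0.3 → 0.4 → 0.5 → 0.6 → 0.8 → 1 → 1.3 → 1.6 → 2 — 3 1/3 stops longer (brighter).
Net so far: 6 stops brighter. Aperture: f/4 → f/4.5 → f/5 → f/5.6 → f/6.3 → f/7.1 → f/8 → f/9 → f/10 → f/11 → f/13 → f/14 → f/16 → f/18 → f/20 → f/22 → f/25 → f/29 → f/32.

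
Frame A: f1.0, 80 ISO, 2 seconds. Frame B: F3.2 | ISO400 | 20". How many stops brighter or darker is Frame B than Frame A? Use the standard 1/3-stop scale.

Aperture: f/1.0 → f/1.1 → f/1.2 → f/1.4 → f/1.6 → f/1.8 → f/2 → f/2.2 → f/2.5 → f/2.8 → f/3.2 — 3 1/3 stops smaller aperture (darker).
Shutter speed: 2 → 2.5 → 3.2 → 4 → 5 → 6 → 8 → 10 → 13 → 15 → 20 — 3 1/3 stops slower (brighter).
ISO: 80 → 100 → 125 → 160 → 200 → 250 → 320 → 400 — 2 1/3 stops raised (brighter).
Net: −3 1/3 +3 1/3 +2 1/3 = +2 1/3 stops.

2 1/3 stops brighter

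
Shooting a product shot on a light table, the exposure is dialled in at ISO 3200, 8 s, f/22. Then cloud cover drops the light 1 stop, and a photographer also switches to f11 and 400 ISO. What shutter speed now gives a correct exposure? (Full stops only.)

Scene light: 1 stop darker.
Aperture: f/22 → f/16 → f/11 — 2 stops opened up (brighter).
ISO: 3200 → 1600 → 800 → 400 — 3 stops lower (darker).
Net so far: 2 stops darker. Shutter speed: 8 → 15 → 30.

30 s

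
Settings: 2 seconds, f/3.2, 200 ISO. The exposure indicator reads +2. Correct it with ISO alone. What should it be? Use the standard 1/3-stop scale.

Overexposed by 2 stops → need 2 stops darker.
ISO: 200 → 160 → 125 → 100 → 80 → 64 → 50.

ISO 50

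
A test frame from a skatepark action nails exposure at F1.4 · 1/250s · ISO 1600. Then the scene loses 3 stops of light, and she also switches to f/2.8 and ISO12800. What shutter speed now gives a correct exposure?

Scene light: 3 stops darker.
Aperture: f/1.4 → f/2 → f/2.8 — 2 stops smaller aperture (darker).
ISO: 1600 → 3200 → 6400 → 12800 — 3 stops higher (brighter).
Net so far: 2 stops darker. Shutter speed: 1/250 → 1/125 → 1/60.

1/60s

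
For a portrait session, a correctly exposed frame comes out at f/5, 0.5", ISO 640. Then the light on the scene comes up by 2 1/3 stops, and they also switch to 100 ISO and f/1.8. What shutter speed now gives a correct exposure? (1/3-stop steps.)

1/13s

Scene light: 2 1/3 stops brighter.
ISO: 640 → 500 → 400 → 320 → 250 → 200 → 160 → 125 → 100 — 2 2/3 stops lower (darker).
Aperture: f/5 → f/4.5 → f/4 → f/3.5 → f/3.2 → f/2.8 → f/2.5 → f/2.2 → f/2 → f/1.8 — 3 stops opened up (brighter).
Net so far: 2 2/3 stops brighter. Shutter speed: 0.5 → 0.4 → 0.3 → 1/4 → 1/5 → 1/6 → 1/8 → 1/10 → 1/13.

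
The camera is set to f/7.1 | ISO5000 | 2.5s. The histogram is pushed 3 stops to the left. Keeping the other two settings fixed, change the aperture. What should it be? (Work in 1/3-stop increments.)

f/2.5

Underexposed by 3 stops → need 3 stops brighter.
Aperture: f/7.1 → f/6.3 → f/5.6 → f/5 → f/4.5 → f/4 → f/3.5 → f/3.2 → f/2.8 → f/2.5.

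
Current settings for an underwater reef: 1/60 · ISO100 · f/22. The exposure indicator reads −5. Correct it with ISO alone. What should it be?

Underexposed by 5 stops → need 5 stops brighter.
ISO: 100 → 200 → 400 → 800 → 1600 → 3200.

ISO 3200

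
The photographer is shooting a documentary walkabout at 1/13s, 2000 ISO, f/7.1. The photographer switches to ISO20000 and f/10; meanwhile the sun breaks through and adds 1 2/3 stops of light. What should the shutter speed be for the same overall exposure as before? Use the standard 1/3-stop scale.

Scene light: 1 2/3 stops brighter.
ISO: 2000 → 2500 → 3200 → 4000 → 5000 → 6400 → 8000 → 10000 → 12800 → 16000 → 20000 — 3 1/3 stops higher (brighter).
Aperture: f/7.1 → f/8 → f/9 → f/10 — 1 stop narrower (darker).
Net so far: 4 stops brighter. Shutter speed: 1/13 → 1/15 → 1/20 → 1/25 → 1/30 → 1/40 → 1/50 → 1/60 → 1/80 → 1/100 → 1/125 → 1/160 → 1/200.

1/200s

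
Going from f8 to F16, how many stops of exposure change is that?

2 stops

f/8 → f/11 → f/16 — count the steps: 2 stops.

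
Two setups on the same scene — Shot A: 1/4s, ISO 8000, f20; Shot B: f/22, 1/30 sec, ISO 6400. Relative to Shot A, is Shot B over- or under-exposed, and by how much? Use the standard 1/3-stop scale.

3 2/3 stops darker

Aperture: f/20 → f/22 — 1/3 stop smaller aperture (darker).
Shutter speed: 1/4 → 1/5 → 1/6 → 1/8 → 1/10 → 1/13 → 1/15 → 1/20 → 1/25 → 1/30 — 3 stops shorter (darker).
ISO: 8000 → 6400 — 1/3 stop lower (darker).
Net: −1/3 −3 −1/3 = −3 2/3 stops.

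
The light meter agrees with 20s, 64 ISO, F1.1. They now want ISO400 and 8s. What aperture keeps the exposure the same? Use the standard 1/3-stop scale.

f/1.8

ISO: 64 → 80 → 100 → 125 → 160 → 200 → 250 → 320 → 400 — 2 2/3 stops raised (brighter).
Shutter speed: 20 → 15 → 13 → 10 → 8 — 1 1/3 stops shorter (darker).
Net change so far: 1 1/3 stops brighter. Offset with the aperture: f/1.1 → f/1.2 → f/1.4 → f/1.6 → f/1.8.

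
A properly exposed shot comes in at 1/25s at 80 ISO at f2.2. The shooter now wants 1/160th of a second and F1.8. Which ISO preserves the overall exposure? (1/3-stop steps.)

ISO 320

Shutter speed: 1/25 → 1/30 → 1/40 → 1/50 → 1/60 → 1/80 → 1/100 → 1/125 → 1/160 — 2 2/3 stops shorter (darker).
Aperture: f/2.2 → f/2 → f/1.8 — 2/3 stop wider (brighter).
Net change so far: 2 stops darker. Offset with the ISO: 80 → 100 → 125 → 160 → 200 → 250 → 320.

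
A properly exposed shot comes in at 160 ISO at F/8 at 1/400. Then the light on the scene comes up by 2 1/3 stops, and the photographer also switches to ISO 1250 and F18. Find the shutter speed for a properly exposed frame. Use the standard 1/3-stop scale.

1/3200s

Scene light: 2 1/3 stops brighter.
ISO: 160 → 200 → 250 → 320 → 400 → 500 → 640 → 800 → 1000 → 1250 — 3 stops higher (brighter).
Aperture: f/8 → f/9 → f/10 → f/11 → f/13 → f/14 → f/16 → f/18 — 2 1/3 stops stopped down (darker).
Net so far: 3 stops brighter. Shutter speed: 1/400 → 1/500 → 1/640 → 1/800 → 1/1000 → 1/1250 → 1/1600 → 1/2000 → 1/2500 → 1/3200.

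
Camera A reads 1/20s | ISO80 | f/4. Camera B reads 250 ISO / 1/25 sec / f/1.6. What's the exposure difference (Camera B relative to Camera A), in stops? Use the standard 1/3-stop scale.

Aperture: f/4 → f/3.5 → f/3.2 → f/2.8 → f/2.5 → f/2.2 → f/2 → f/1.8 → f/1.6 — 2 2/3 stops larger aperture (brighter).
Shutter speed: 1/20 → 1/25 — 1/3 stop faster (darker).
ISO: 80 → 100 → 125 → 160 → 200 → 250 — 1 2/3 stops raised (brighter).
Net: +2 2/3 −1/3 +1 2/3 = +4 stops.

4 stops brighter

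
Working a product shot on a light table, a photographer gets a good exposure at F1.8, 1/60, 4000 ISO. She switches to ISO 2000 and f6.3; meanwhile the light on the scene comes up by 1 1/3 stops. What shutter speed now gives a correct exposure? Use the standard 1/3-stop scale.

1/6s

Scene light: 1 1/3 stops brighter.
ISO: 4000 → 3200 → 2500 → 2000 — 1 stop lower (darker).
Aperture: f/1.8 → f/2 → f/2.2 → f/2.5 → f/2.8 → f/3.2 → f/3.5 → f/4 → f/4.5 → f/5 → f/5.6 → f/6.3 — 3 2/3 stops smaller aperture (darker).
Net so far: 3 1/3 stops darker. Shutter speed: 1/60 → 1/50 → 1/40 → 1/30 → 1/25 → 1/20 → 1/15 → 1/13 → 1/10 → 1/8 → 1/6.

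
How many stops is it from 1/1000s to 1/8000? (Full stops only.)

3 stops

1/1000 → 1/2000 → 1/4000 → 1/8000 — count the steps: 3 stops.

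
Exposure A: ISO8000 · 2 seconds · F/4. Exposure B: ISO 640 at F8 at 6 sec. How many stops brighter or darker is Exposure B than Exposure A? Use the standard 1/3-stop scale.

Aperture: f/4 → f/4.5 → f/5 → f/5.6 → f/6.3 → f/7.1 → f/8 — 2 stops smaller aperture (darker).
Shutter speed: 2 → 2.5 → 3.2 → 4 → 5 → 6 — 1 2/3 stops slower (brighter).
ISO: 8000 → 6400 → 5000 → 4000 → 3200 → 2500 → 2000 → 1600 → 1250 → 1000 → 800 → 640 — 3 2/3 stops lower (darker).
Net: −2 +1 2/3 −3 2/3 = −4 stops.

4 stops darker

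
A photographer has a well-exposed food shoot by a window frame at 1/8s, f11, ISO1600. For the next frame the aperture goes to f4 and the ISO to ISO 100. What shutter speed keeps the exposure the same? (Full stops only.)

1/4s

Aperture: f/11 → f/8 → f/5.6 → f/4 — 3 stops wider (brighter).
ISO: 1600 → 800 → 400 → 200 → 100 — 4 stops lower (darker).
Net change so far: 1 stop darker. Offset with the shutter speed: 1/8 → 1/4.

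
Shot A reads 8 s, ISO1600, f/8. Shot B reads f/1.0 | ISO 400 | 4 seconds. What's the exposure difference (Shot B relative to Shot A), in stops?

Aperture: f/8 → f/5.6 → f/4 → f/2.8 → f/2 → f/1.4 → f/1.0 — 6 stops opened up (brighter).
Shutter speed: 8 → 4 — 1 stop faster (darker).
ISO: 1600 → 800 → 400 — 2 stops lower (darker).
Net: +6 −1 −2 = +3 stops.

3 stops brighter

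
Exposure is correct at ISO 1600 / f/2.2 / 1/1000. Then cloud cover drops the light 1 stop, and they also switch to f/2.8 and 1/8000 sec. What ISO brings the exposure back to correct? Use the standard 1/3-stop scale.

ISO 40000

Scene light: 1 stop darker.
Aperture: f/2.2 → f/2.5 → f/2.8 — 2/3 stop smaller aperture (darker).
Shutter speed: 1/1000 → 1/1250 → 1/1600 → 1/2000 → 1/2500 → 1/3200 → 1/4000 → 1/5000 → 1/6400 → 1/8000 — 3 stops shorter (darker).
Net so far: 4 2/3 stops darker. ISO: 1600 → 2000 → 2500 → 3200 → 4000 → 5000 → 6400 → 8000 → 10000 → 12800 → 16000 → 20000 → 25600 → 32000 → 40000.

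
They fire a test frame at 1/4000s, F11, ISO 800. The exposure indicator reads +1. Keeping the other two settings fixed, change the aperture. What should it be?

f/16

Overexposed by 1 stop → need 1 stop darker.
Aperture: f/11 → f/16.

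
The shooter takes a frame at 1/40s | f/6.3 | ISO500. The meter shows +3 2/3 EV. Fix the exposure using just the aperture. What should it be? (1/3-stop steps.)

Overexposed by 3 2/3 stops → need 3 2/3 stops darker.
Aperture: f/6.3 → f/7.1 → f/8 → f/9 → f/10 → f/11 → f/13 → f/14 → f/16 → f/18 → f/20 → f/22.

f/22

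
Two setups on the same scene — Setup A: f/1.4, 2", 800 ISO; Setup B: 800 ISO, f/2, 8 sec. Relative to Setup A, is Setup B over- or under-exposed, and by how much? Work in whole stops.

Aperture: f/1.4 → f/2 — 1 stop narrower (darker).
Shutter speed: 2 → 4 → 8 — 2 stops slower (brighter).
ISO: unchanged.
Net: −1 +2 = +1 stop.

1 stop brighter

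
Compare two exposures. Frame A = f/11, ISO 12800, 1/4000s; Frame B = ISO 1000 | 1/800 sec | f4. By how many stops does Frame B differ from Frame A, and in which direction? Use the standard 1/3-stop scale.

1 2/3 stops brighter

Aperture: f/11 → f/10 → f/9 → f/8 → f/7.1 → f/6.3 → f/5.6 → f/5 → f/4.5 → f/4 — 3 stops wider (brighter).
Shutter speed: 1/4000 → 1/3200 → 1/2500 → 1/2000 → 1/1600 → 1/1250 → 1/1000 → 1/800 — 2 1/3 stops slower (brighter).
ISO: 12800 → 10000 → 8000 → 6400 → 5000 → 4000 → 3200 → 2500 → 2000 → 1600 → 1250 → 1000 — 3 2/3 stops lower (darker).
Net: +3 +2 1/3 −3 2/3 = +1 2/3 stops.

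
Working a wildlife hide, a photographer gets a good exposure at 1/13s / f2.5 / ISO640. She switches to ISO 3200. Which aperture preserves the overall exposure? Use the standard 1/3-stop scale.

f/5.6

ISO: 640 → 800 → 1000 → 1250 → 1600 → 2000 → 2500 → 3200 — 2 1/3 stops higher (brighter).
Need 2 1/3 stops darker from the aperture: f/2.5 → f/2.8 → f/3.2 → f/3.5 → f/4 → f/4.5 → f/5 → f/5.6.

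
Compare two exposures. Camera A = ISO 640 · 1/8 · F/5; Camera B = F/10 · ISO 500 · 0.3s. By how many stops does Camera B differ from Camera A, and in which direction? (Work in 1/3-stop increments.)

Aperture: f/5 → f/5.6 → f/6.3 → f/7.1 → f/8 → f/9 → f/10 — 2 stops narrower (darker).
Shutter speed: 1/8 → 1/6 → 1/5 → 1/4 → 0.3 — 1 1/3 stops longer (brighter).
ISO: 640 → 500 — 1/3 stop lower (darker).
Net: −2 +1 1/3 −1/3 = −1 stop.

1 stop darker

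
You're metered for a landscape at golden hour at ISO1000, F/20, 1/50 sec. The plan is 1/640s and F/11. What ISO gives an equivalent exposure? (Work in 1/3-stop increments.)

Shutter speed: 1/50 → 1/60 → 1/80 → 1/100 → 1/125 → 1/160 → 1/200 → 1/250 → 1/320 → 1/400 → 1/500 → 1/640 — 3 2/3 stops faster (darker).
Aperture: f/20 → f/18 → f/16 → f/14 → f/13 → f/11 — 1 2/3 stops larger aperture (brighter).
Net change so far: 2 stops darker. Offset with the ISO: 1000 → 1250 → 1600 → 2000 → 2500 → 3200 → 4000.

ISO 4000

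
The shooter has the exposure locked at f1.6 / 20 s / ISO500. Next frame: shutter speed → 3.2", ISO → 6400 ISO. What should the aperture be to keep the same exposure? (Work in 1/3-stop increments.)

f/2.2

Shutter speed: 20 → 15 → 13 → 10 → 8 → 6 → 5 → 4 → 3.2 — 2 2/3 stops faster (darker).
ISO: 500 → 640 → 800 → 1000 → 1250 → 1600 → 2000 → 2500 → 3200 → 4000 → 5000 → 6400 — 3 2/3 stops raised (brighter).
Net change so far: 1 stop brighter. Offset with the aperture: f/1.6 → f/1.8 → f/2 → f/2.2.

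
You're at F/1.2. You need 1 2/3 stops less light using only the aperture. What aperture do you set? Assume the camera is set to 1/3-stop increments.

Aperture: f/1.2 → f/1.4 → f/1.6 → f/1.8 → f/2 → f/2.2 — 1 2/3 stops smaller aperture (darker).

f/2.2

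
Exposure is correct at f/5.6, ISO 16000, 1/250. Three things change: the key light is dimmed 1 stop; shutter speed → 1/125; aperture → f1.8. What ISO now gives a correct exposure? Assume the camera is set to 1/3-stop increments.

ISO 1600

Scene light: 1 stop darker.
Shutter speed: 1/250 → 1/200 → 1/160 → 1/125 — 1 stop slower (brighter).
Aperture: f/5.6 → f/5 → f/4.5 → f/4 → f/3.5 → f/3.2 → f/2.8 → f/2.5 → f/2.2 → f/2 → f/1.8 — 3 1/3 stops larger aperture (brighter).
Net so far: 3 1/3 stops brighter. ISO: 16000 → 12800 → 10000 → 8000 → 6400 → 5000 → 4000 → 3200 → 2500 → 2000 → 1600.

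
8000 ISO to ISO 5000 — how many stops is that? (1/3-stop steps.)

8000 → 6400 → 5000 — count the steps: 2 third-stops = 2/3 stop.

2/3 stop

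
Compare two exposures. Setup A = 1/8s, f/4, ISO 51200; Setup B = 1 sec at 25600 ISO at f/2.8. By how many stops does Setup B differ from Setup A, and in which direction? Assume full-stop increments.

3 stops brighter

Aperture: f/4 → f/2.8 — 1 stop wider (brighter).
Shutter speed: 1/8 → 1/4 → 1/2 → 1 — 3 stops slower (brighter).
ISO: 51200 → 25600 — 1 stop dropped (darker).
Net: +1 +3 −1 = +3 stops.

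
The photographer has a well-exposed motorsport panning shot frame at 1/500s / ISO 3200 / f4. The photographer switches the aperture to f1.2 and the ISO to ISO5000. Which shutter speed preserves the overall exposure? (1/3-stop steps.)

Aperture: f/4 → f/3.5 → f/3.2 → f/2.8 → f/2.5 → f/2.2 → f/2 → f/1.8 → f/1.6 → f/1.4 → f/1.2 — 3 1/3 stops opened up (brighter).
ISO: 3200 → 4000 → 5000 — 2/3 stop higher (brighter).
Net change so far: 4 stops brighter. Offset with the shutter speed: 1/500 → 1/640 → 1/800 → 1/1000 → 1/1250 → 1/1600 → 1/2000 → 1/2500 → 1/3200 → 1/4000 → 1/5000 → 1/6400 → 1/8000.

1/8000s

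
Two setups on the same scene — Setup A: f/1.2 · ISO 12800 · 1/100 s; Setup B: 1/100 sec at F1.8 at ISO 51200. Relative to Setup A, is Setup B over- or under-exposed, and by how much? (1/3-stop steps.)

1 stop brighter

Aperture: f/1.2 → f/1.4 → f/1.6 → f/1.8 — 1 stop stopped down (darker).
Shutter speed: unchanged.
ISO: 12800 → 16000 → 20000 → 25600 → 32000 → 40000 → 51200 — 2 stops raised (brighter).
Net: −1 +2 = +1 stop.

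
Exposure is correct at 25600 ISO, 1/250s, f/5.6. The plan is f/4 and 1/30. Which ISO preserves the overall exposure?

ISO 1600

Aperture: f/5.6 → f/4 — 1 stop opened up (brighter).
Shutter speed: 1/250 → 1/125 → 1/60 → 1/30 — 3 stops slower (brighter).
Net change so far: 4 stops brighter. Offset with the ISO: 25600 → 12800 → 6400 → 3200 → 1600.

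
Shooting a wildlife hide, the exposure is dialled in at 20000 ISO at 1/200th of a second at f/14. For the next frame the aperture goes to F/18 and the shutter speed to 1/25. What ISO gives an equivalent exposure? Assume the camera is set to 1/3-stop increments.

ISO 4000

Aperture: f/14 → f/16 → f/18 — 2/3 stop narrower (darker).
Shutter speed: 1/200 → 1/160 → 1/125 → 1/100 → 1/80 → 1/60 → 1/50 → 1/40 → 1/30 → 1/25 — 3 stops longer (brighter).
Net change so far: 2 1/3 stops brighter. Offset with the ISO: 20000 → 16000 → 12800 → 10000 → 8000 → 6400 → 5000 → 4000.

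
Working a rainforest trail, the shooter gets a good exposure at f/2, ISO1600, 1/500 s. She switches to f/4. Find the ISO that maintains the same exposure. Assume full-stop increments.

Aperture: f/2 → f/2.8 → f/4 — 2 stops narrower (darker).
Need 2 stops brighter from the ISO: 1600 → 3200 → 6400.

ISO 6400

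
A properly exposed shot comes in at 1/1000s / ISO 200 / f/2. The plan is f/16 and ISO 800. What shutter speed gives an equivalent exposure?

Aperture: f/2 → f/2.8 → f/4 → f/5.6 → f/8 → f/11 → f/16 — 6 stops smaller aperture (darker).
ISO: 200 → 400 → 800 — 2 stops raised (brighter).
Net change so far: 4 stops darker. Offset with the shutter speed: 1/1000 → 1/500 → 1/250 → 1/125 → 1/60.

1/60s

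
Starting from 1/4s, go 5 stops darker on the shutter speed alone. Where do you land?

1/125s

Shutter speed: 1/4 → 1/8 → 1/15 → 1/30 → 1/60 → 1/125 — 5 stops faster (darker).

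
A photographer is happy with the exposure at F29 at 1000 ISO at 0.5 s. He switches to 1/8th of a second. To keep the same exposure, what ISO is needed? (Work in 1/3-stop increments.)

Shutter speed: 0.5 → 0.4 → 0.3 → 1/4 → 1/5 → 1/6 → 1/8 — 2 stops faster (darker).
Need 2 stops brighter from the ISO: 1000 → 1250 → 1600 → 2000 → 2500 → 3200 → 4000.

ISO 4000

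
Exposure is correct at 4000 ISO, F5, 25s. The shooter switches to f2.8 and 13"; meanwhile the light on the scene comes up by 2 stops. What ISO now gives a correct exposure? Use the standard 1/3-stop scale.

ISO 640

Scene light: 2 stops brighter.
Aperture: f/5 → f/4.5 → f/4 → f/3.5 → f/3.2 → f/2.8 — 1 2/3 stops wider (brighter).
Shutter speed: 25 → 20 → 15 → 13 — 1 stop shorter (darker).
Net so far: 2 2/3 stops brighter. ISO: 4000 → 3200 → 2500 → 2000 → 1600 → 1250 → 1000 → 800 → 640.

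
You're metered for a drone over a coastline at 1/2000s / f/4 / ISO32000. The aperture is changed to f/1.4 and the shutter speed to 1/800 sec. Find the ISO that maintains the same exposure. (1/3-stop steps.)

ISO 1600

Aperture: f/4 → f/3.5 → f/3.2 → f/2.8 → f/2.5 → f/2.2 → f/2 → f/1.8 → f/1.6 → f/1.4 — 3 stops opened up (brighter).
Shutter speed: 1/2000 → 1/1600 → 1/1250 → 1/1000 → 1/800 — 1 1/3 stops slower (brighter).
Net change so far: 4 1/3 stops brighter. Offset with the ISO: 32000 → 25600 → 20000 → 16000 → 12800 → 10000 → 8000 → 6400 → 5000 → 4000 → 3200 → 2500 → 2000 → 1600.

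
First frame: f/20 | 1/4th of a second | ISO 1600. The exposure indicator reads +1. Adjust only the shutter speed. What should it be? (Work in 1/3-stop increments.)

Overexposed by 1 stop → need 1 stop darker.
Shutter speed: 1/4 → 1/5 → 1/6 → 1/8.

1/8s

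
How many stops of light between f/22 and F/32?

f/22 → f/32 — count the steps: 1 stop.

1 stop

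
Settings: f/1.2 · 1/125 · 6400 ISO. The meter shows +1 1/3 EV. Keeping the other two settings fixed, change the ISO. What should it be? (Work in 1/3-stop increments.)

ISO 2500

Overexposed by 1 1/3 stops → need 1 1/3 stops darker.
ISO: 6400 → 5000 → 4000 → 3200 → 2500.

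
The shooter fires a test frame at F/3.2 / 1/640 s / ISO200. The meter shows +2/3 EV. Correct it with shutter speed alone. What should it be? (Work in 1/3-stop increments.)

Overexposed by 2/3 stop → need 2/3 stop darker.
Shutter speed: 1/640 → 1/800 → 1/1000.

1/1000s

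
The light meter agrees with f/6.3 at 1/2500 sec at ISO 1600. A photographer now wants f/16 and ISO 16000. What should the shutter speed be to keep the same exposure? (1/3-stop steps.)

Aperture: f/6.3 → f/7.1 → f/8 → f/9 → f/10 → f/11 → f/13 → f/14 → f/16 — 2 2/3 stops smaller aperture (darker).
ISO: 1600 → 2000 → 2500 → 3200 → 4000 → 5000 → 6400 → 8000 → 10000 → 12800 → 16000 — 3 1/3 stops higher (brighter).
Net change so far: 2/3 stop brighter. Offset with the shutter speed: 1/2500 → 1/3200 → 1/4000.

1/4000s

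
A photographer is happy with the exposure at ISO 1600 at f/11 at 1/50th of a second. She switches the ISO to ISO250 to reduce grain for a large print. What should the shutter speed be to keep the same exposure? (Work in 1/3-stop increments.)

ISO: 1600 → 1250 → 1000 → 800 → 640 → 500 → 400 → 320 → 250 — 2 2/3 stops lower (darker).
Need 2 2/3 stops brighter from the shutter speed: 1/50 → 1/40 → 1/30 → 1/25 → 1/20 → 1/15 → 1/13 → 1/10 → 1/8.

1/8s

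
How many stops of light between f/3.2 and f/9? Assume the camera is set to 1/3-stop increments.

3 stops

f/3.2 → f/3.5 → f/4 → f/4.5 → f/5 → f/5.6 → f/6.3 → f/7.1 → f/8 → f/9 — count the steps: 9 third-stops = 3 stops.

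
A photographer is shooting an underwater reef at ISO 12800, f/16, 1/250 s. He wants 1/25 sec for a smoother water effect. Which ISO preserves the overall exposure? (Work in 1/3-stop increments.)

ISO 1250

Shutter speed: 1/250 → 1/200 → 1/160 → 1/125 → 1/100 → 1/80 → 1/60 → 1/50 → 1/40 → 1/30 → 1/25 — 3 1/3 stops slower (brighter).
Need 3 1/3 stops darker from the ISO: 12800 → 10000 → 8000 → 6400 → 5000 → 4000 → 3200 → 2500 → 2000 → 1600 → 1250.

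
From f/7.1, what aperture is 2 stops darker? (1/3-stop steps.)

Aperture: f/7.1 → f/8 → f/9 → f/10 → f/11 → f/13 → f/14 — 2 stops stopped down (darker).

f/14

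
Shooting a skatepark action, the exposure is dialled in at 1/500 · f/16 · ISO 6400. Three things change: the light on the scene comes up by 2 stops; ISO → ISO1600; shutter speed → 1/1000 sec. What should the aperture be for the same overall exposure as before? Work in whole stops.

Scene light: 2 stops brighter.
ISO: 6400 → 3200 → 1600 — 2 stops dropped (darker).
Shutter speed: 1/500 → 1/1000 — 1 stop faster (darker).
Net so far: 1 stop darker. Aperture: f/16 → f/11.

f/11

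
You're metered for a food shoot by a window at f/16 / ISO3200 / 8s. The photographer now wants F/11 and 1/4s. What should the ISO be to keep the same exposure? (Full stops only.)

ISO 51200

Aperture: f/16 → f/11 — 1 stop wider (brighter).
Shutter speed: 8 → 4 → 2 → 1 → 1/2 → 1/4 — 5 stops shorter (darker).
Net change so far: 4 stops darker. Offset with the ISO: 3200 → 6400 → 12800 → 25600 → 51200.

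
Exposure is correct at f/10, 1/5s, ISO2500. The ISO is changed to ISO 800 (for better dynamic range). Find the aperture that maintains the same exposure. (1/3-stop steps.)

ISO: 2500 → 2000 → 1600 → 1250 → 1000 → 800 — 1 2/3 stops dropped (darker).
Need 1 2/3 stops brighter from the aperture: f/10 → f/9 → f/8 → f/7.1 → f/6.3 → f/5.6.

f/5.6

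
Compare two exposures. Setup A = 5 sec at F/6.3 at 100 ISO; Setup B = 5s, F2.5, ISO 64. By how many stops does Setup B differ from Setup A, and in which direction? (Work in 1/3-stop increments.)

2 stops brighter

Aperture: f/6.3 → f/5.6 → f/5 → f/4.5 → f/4 → f/3.5 → f/3.2 → f/2.8 → f/2.5 — 2 2/3 stops opened up (brighter).
Shutter speed: unchanged.
ISO: 100 → 80 → 64 — 2/3 stop lower (darker).
Net: +2 2/3 −2/3 = +2 stops.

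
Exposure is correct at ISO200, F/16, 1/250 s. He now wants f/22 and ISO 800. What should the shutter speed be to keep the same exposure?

1/500s

Aperture: f/16 → f/22 — 1 stop smaller aperture (darker).
ISO: 200 → 400 → 800 — 2 stops raised (brighter).
Net change so far: 1 stop brighter. Offset with the shutter speed: 1/250 → 1/500.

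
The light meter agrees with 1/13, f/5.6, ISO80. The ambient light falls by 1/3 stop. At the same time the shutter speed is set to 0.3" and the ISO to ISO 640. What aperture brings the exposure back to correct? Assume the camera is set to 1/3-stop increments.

Scene light: 1/3 stop darker.
Shutter speed: 1/13 → 1/10 → 1/8 → 1/6 → 1/5 → 1/4 → 0.3 — 2 stops slower (brighter).
ISO: 80 → 100 → 125 → 160 → 200 → 250 → 320 → 400 → 500 → 640 — 3 stops raised (brighter).
Net so far: 4 2/3 stops brighter. Aperture: f/5.6 → f/6.3 → f/7.1 → f/8 → f/9 → f/10 → f/11 → f/13 → f/14 → f/16 → f/18 → f/20 → f/22 → f/25 → f/29.

f/29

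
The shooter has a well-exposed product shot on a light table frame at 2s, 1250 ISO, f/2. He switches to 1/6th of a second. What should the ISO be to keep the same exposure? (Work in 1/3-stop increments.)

Shutter speed: 2 → 1.6 → 1.3 → 1 → 0.8 → 0.6 → 0.5 → 0.4 → 0.3 → 1/4 → 1/5 → 1/6 — 3 2/3 stops shorter (darker).
Need 3 2/3 stops brighter from the ISO: 1250 → 1600 → 2000 → 2500 → 3200 → 4000 → 5000 → 6400 → 8000 → 10000 → 12800 → 16000.

ISO 16000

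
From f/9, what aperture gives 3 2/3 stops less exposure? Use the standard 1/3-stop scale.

Aperture: f/9 → f/10 → f/11 → f/13 → f/14 → f/16 → f/18 → f/20 → f/22 → f/25 → f/29 → f/32 — 3 2/3 stops stopped down (darker).

f/32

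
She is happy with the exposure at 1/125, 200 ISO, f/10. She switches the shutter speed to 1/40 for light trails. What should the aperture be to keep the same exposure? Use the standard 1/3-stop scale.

f/18

Shutter speed: 1/125 → 1/100 → 1/80 → 1/60 → 1/50 → 1/40 — 1 2/3 stops slower (brighter).
Need 1 2/3 stops darker from the aperture: f/10 → f/11 → f/13 → f/14 → f/16 → f/18.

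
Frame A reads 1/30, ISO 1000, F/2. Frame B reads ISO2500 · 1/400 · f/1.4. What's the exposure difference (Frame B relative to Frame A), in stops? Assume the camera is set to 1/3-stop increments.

1 1/3 stops darker

Aperture: f/2 → f/1.8 → f/1.6 → f/1.4 — 1 stop opened up (brighter).
Shutter speed: 1/30 → 1/40 → 1/50 → 1/60 → 1/80 → 1/100 → 1/125 → 1/160 → 1/200 → 1/250 → 1/320 → 1/400 — 3 2/3 stops shorter (darker).
ISO: 1000 → 1250 → 1600 → 2000 → 2500 — 1 1/3 stops raised (brighter).
Net: +1 −3 2/3 +1 1/3 = −1 1/3 stops.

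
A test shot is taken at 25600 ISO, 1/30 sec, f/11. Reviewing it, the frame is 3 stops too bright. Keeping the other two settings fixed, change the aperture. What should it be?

Overexposed by 3 stops → need 3 stops darker.
Aperture: f/11 → f/16 → f/22 → f/32.

f/32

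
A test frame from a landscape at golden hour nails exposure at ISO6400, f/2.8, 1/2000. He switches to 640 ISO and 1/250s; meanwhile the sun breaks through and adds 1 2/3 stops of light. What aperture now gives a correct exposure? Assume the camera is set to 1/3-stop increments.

Scene light: 1 2/3 stops brighter.
ISO: 6400 → 5000 → 4000 → 3200 → 2500 → 2000 → 1600 → 1250 → 1000 → 800 → 640 — 3 1/3 stops dropped (darker).
Shutter speed: 1/2000 → 1/1600 → 1/1250 → 1/1000 → 1/800 → 1/640 → 1/500 → 1/400 → 1/320 → 1/250 — 3 stops slower (brighter).
Net so far: 1 1/3 stops brighter. Aperture: f/2.8 → f/3.2 → f/3.5 → f/4 → f/4.5.

f/4.5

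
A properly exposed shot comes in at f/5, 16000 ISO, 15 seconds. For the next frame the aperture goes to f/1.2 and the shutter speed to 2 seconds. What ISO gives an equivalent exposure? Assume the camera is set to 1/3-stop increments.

ISO 8000

Aperture: f/5 → f/4.5 → f/4 → f/3.5 → f/3.2 → f/2.8 → f/2.5 → f/2.2 → f/2 → f/1.8 → f/1.6 → f/1.4 → f/1.2 — 4 stops larger aperture (brighter).
Shutter speed: 15 → 13 → 10 → 8 → 6 → 5 → 4 → 3.2 → 2.5 → 2 — 3 stops faster (darker).
Net change so far: 1 stop brighter. Offset with the ISO: 16000 → 12800 → 10000 → 8000.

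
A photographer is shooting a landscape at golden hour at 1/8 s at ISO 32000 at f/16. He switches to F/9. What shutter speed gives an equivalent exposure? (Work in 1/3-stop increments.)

Aperture: f/16 → f/14 → f/13 → f/11 → f/10 → f/9 — 1 2/3 stops wider (brighter).
Need 1 2/3 stops darker from the shutter speed: 1/8 → 1/10 → 1/13 → 1/15 → 1/20 → 1/25.

1/25s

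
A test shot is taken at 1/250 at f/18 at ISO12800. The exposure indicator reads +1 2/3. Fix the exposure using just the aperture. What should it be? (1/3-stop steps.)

f/32

Overexposed by 1 2/3 stops → need 1 2/3 stops darker.
Aperture: f/18 → f/20 → f/22 → f/25 → f/29 → f/32.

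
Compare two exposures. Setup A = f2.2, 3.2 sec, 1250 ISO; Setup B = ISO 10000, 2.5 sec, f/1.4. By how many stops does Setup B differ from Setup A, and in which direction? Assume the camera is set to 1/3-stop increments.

4 stops brighter

Aperture: f/2.2 → f/2 → f/1.8 → f/1.6 → f/1.4 — 1 1/3 stops wider (brighter).
Shutter speed: 3.2 → 2.5 — 1/3 stop shorter (darker).
ISO: 1250 → 1600 → 2000 → 2500 → 3200 → 4000 → 5000 → 6400 → 8000 → 10000 — 3 stops raised (brighter).
Net: +1 1/3 −1/3 +3 = +4 stops.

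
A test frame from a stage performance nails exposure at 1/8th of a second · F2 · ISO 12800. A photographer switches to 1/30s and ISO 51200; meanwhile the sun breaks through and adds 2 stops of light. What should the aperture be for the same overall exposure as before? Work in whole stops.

Scene light: 2 stops brighter.
Shutter speed: 1/8 → 1/15 → 1/30 — 2 stops faster (darker).
ISO: 12800 → 25600 → 51200 — 2 stops raised (brighter).
Net so far: 2 stops brighter. Aperture: f/2 → f/2.8 → f/4.

f/4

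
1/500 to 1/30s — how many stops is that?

1/500 → 1/250 → 1/125 → 1/60 → 1/30 — count the steps: 4 stops.

4 stops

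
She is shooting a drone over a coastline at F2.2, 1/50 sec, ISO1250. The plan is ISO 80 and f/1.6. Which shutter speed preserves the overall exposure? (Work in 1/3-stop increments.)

ISO: 1250 → 1000 → 800 → 640 → 500 → 400 → 320 → 250 → 200 → 160 → 125 → 100 → 80 — 4 stops lower (darker).
Aperture: f/2.2 → f/2 → f/1.8 → f/1.6 — 1 stop opened up (brighter).
Net change so far: 3 stops darker. Offset with the shutter speed: 1/50 → 1/40 → 1/30 → 1/25 → 1/20 → 1/15 → 1/13 → 1/10 → 1/8 → 1/6.

1/6s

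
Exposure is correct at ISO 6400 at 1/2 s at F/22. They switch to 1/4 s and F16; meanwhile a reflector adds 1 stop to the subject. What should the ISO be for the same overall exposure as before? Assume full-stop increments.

Scene light: 1 stop brighter.
Shutter speed: 1/2 → 1/4 — 1 stop shorter (darker).
Aperture: f/22 → f/16 — 1 stop opened up (brighter).
Net so far: 1 stop brighter. ISO: 6400 → 3200.

ISO 3200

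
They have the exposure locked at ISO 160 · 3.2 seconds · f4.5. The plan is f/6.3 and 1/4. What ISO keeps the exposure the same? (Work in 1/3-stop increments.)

Aperture: f/4.5 → f/5 → f/5.6 → f/6.3 — 1 stop stopped down (darker).
Shutter speed: 3.2 → 2.5 → 2 → 1.6 → 1.3 → 1 → 0.8 → 0.6 → 0.5 → 0.4 → 0.3 → 1/4 — 3 2/3 stops shorter (darker).
Net change so far: 4 2/3 stops darker. Offset with the ISO: 160 → 200 → 250 → 320 → 400 → 500 → 640 → 800 → 1000 → 1250 → 1600 → 2000 → 2500 → 3200 → 4000.

ISO 4000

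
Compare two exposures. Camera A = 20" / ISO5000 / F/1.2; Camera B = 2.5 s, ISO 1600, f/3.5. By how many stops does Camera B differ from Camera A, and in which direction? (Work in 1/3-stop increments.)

7 2/3 stops darker

Aperture: f/1.2 → f/1.4 → f/1.6 → f/1.8 → f/2 → f/2.2 → f/2.5 → f/2.8 → f/3.2 → f/3.5 — 3 stops stopped down (darker).
Shutter speed: 20 → 15 → 13 → 10 → 8 → 6 → 5 → 4 → 3.2 → 2.5 — 3 stops faster (darker).
ISO: 5000 → 4000 → 3200 → 2500 → 2000 → 1600 — 1 2/3 stops lower (darker).
Net: −3 −3 −1 2/3 = −7 2/3 stops.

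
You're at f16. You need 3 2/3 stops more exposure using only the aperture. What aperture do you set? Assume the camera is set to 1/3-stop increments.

f/4.5

Aperture: f/16 → f/14 → f/13 → f/11 → f/10 → f/9 → f/8 → f/7.1 → f/6.3 → f/5.6 → f/5 → f/4.5 — 3 2/3 stops wider (brighter).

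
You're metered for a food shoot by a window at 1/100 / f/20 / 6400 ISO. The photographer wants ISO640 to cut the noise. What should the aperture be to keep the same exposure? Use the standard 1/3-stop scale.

f/6.3

ISO: 6400 → 5000 → 4000 → 3200 → 2500 → 2000 → 1600 → 1250 → 1000 → 800 → 640 — 3 1/3 stops lower (darker).
Need 3 1/3 stops brighter from the aperture: f/20 → f/18 → f/16 → f/14 → f/13 → f/11 → f/10 → f/9 → f/8 → f/7.1 → f/6.3.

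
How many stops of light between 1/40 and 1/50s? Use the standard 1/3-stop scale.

1/3 stop

1/40 → 1/50 — count the steps: 1 third-stops = 1/3 stop.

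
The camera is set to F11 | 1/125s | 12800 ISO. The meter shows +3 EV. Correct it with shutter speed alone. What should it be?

1/1000s

Overexposed by 3 stops → need 3 stops darker.
Shutter speed: 1/125 → 1/250 → 1/500 → 1/1000.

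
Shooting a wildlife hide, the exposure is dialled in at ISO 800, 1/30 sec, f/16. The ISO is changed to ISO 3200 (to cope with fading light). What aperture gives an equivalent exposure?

ISO: 800 → 1600 → 3200 — 2 stops raised (brighter).
Need 2 stops darker from the aperture: f/16 → f/22 → f/32.

f/32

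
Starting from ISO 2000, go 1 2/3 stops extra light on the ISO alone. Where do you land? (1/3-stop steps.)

ISO 6400

ISO: 2000 → 2500 → 3200 → 4000 → 5000 → 6400 — 1 2/3 stops higher (brighter).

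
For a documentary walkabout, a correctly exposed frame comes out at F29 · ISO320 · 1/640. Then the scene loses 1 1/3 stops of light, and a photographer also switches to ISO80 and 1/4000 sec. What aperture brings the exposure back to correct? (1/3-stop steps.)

Scene light: 1 1/3 stops darker.
ISO: 320 → 250 → 200 → 160 → 125 → 100 → 80 — 2 stops lower (darker).
Shutter speed: 1/640 → 1/800 → 1/1000 → 1/1250 → 1/1600 → 1/2000 → 1/2500 → 1/3200 → 1/4000 — 2 2/3 stops faster (darker).
Net so far: 6 stops darker. Aperture: f/29 → f/25 → f/22 → f/20 → f/18 → f/16 → f/14 → f/13 → f/11 → f/10 → f/9 → f/8 → f/7.1 → f/6.3 → f/5.6 → f/5 → f/4.5 → f/4 → f/3.5.

f/3.5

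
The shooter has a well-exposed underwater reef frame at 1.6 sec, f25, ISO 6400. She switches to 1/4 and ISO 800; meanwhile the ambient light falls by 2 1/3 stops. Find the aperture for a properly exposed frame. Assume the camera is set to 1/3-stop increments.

f/1.6

Scene light: 2 1/3 stops darker.
Shutter speed: 1.6 → 1.3 → 1 → 0.8 → 0.6 → 0.5 → 0.4 → 0.3 → 1/4 — 2 2/3 stops shorter (darker).
ISO: 6400 → 5000 → 4000 → 3200 → 2500 → 2000 → 1600 → 1250 → 1000 → 800 — 3 stops dropped (darker).
Net so far: 8 stops darker. Aperture: f/25 → f/22 → f/20 → f/18 → f/16 → f/14 → f/13 → f/11 → f/10 → f/9 → f/8 → f/7.1 → f/6.3 → f/5.6 → f/5 → f/4.5 → f/4 → f/3.5 → f/3.2 → f/2.8 → f/2.5 → f/2.2 → f/2 → f/1.8 → f/1.6.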